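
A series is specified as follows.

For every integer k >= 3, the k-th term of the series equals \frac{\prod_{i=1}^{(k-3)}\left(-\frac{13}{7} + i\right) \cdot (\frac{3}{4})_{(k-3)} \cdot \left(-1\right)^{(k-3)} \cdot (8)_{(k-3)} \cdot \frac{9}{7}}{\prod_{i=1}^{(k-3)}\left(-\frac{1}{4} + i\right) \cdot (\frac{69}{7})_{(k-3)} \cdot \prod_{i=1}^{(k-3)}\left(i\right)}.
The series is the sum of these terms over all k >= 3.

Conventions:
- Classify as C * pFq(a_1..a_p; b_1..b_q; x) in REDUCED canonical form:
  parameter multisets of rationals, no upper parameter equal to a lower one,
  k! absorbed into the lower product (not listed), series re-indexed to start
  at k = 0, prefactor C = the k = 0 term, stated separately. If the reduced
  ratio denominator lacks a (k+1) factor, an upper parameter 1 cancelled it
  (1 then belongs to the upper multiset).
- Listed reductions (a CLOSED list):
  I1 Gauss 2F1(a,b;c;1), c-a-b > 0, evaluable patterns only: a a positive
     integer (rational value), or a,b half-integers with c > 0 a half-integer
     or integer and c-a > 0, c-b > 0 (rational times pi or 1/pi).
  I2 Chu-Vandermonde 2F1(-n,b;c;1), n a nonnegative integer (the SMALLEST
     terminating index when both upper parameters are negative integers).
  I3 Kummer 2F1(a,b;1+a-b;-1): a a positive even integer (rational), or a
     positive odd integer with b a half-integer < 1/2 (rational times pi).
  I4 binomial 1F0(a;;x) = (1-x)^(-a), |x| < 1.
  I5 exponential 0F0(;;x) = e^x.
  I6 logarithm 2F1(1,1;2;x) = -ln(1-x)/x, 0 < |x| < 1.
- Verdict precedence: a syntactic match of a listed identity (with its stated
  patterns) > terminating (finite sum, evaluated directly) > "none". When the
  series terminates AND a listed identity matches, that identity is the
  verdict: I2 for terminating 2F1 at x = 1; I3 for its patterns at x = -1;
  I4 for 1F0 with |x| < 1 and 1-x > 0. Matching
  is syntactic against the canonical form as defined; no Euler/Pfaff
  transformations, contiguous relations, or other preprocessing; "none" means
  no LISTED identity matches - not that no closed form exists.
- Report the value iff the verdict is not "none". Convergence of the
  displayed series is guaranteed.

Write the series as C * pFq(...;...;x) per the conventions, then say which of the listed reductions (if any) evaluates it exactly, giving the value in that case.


x = -1 here; the reduced form reads 2F1, upper {-\frac{6}{7}, 8}, lower {\frac{69}{7}}, C = \frac{9}{7}. Verdict: Kummer's theorem (I3) matches (x = -1; c = \frac{69}{7} equals 1+a-b for upper {-\frac{6}{7}, 8}: listed pattern). Hence: \frac{251658}{117649}.

The tell: x = -1 and the running product (C = 9/7, x = -1) telescopes to a rising factorial.
Step ratio: r(k) = -1 * (k-\frac{6}{7}) (k+8) / [(k+\frac{69}{7}) (k+1)] - rational in k. x = -1; t_0 = \frac{9}{7}; negate the roots.


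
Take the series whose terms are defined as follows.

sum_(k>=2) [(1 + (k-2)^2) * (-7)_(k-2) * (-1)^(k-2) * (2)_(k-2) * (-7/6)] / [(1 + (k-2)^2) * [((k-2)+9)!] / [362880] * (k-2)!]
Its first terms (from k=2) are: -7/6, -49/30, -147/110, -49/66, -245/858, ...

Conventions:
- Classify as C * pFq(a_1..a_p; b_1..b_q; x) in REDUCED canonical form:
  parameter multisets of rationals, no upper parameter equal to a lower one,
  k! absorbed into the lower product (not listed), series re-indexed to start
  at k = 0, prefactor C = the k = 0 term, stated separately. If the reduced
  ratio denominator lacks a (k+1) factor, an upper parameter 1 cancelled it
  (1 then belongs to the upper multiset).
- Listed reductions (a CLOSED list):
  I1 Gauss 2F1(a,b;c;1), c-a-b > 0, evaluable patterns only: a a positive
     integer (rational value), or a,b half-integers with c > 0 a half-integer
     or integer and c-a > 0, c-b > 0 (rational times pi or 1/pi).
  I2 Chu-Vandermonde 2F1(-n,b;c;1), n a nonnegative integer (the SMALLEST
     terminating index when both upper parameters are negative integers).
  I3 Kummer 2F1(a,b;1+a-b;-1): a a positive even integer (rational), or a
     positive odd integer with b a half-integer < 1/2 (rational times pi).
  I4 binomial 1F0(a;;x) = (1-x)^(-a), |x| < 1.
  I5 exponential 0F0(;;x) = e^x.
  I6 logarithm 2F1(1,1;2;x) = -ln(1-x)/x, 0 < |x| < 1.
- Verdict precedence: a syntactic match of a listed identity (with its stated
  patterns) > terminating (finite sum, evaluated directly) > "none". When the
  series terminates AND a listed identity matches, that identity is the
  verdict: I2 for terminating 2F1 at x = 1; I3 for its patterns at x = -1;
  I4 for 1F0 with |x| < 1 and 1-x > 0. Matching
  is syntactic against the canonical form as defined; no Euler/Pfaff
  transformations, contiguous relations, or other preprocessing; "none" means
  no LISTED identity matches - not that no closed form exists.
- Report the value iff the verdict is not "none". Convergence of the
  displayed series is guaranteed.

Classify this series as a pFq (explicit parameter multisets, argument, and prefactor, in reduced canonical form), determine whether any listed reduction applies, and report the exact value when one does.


At argument -1: a 2F1 with upper {-7, 2}, lower {10}, scaled by C = -7/6. Verdict: Kummer's theorem (I3) fires (x = -1; c = 10 equals 1+a-b for upper {-7, 2}: listed pattern). Sum: -21/4.

First insight: x = (-1) and the factor k^2 + 1 cancels (top and bottom), leaving C = -7/6.
Consecutive-term ratio: r(k) = (-1) * (k-7) (k+2) / [(k+10) (k+1)] - rational in k, leading ratio (-1); with t_0 = -7/6, classification follows.


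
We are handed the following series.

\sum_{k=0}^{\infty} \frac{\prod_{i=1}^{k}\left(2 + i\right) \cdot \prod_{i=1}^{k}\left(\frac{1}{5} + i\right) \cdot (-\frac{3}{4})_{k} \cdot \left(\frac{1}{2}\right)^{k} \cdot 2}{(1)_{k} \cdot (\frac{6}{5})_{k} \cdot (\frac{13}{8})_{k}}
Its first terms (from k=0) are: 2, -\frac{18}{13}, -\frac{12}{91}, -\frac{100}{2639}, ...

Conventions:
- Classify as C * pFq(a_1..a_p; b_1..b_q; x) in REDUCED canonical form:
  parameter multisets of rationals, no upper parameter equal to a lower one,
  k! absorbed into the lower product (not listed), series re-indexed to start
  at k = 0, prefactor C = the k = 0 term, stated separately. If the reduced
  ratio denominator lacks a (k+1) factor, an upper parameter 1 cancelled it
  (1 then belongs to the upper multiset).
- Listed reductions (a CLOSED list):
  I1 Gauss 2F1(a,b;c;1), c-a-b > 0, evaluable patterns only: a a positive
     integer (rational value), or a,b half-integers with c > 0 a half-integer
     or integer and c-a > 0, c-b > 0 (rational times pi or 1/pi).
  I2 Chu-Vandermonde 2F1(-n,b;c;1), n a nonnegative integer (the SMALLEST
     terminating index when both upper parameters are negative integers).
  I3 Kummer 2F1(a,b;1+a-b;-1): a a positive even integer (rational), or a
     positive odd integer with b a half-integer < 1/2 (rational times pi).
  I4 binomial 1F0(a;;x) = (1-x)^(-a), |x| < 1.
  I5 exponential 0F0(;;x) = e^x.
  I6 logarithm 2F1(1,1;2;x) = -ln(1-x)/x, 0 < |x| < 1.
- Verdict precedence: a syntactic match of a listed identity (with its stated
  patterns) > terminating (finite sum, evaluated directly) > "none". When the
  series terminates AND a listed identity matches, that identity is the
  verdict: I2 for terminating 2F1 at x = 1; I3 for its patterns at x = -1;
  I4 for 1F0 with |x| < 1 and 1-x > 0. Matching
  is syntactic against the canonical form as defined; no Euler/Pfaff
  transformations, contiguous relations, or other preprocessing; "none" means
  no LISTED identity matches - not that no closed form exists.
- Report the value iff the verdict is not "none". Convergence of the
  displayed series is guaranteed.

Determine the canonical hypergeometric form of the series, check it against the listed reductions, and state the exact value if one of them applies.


x = \frac{1}{2} here; the reduced form reads 2F1, upper {-\frac{3}{4}, 3}, lower {\frac{13}{8}}, C = 2. Verdict: none (x = \frac{1}{2}): each listed identity misses the multisets {-\frac{3}{4}, 3} ; {\frac{13}{8}}.

Key observation: t_0 = 2 here, and the parameter 6/5 appears in both the upper and lower lists and cancels.
Step ratio: r(k) = \frac{1}{2} * (k-\frac{3}{4}) (k+3) / [(k+\frac{13}{8}) (k+1)] ; factor over Q: parameters, x = \frac{1}{2}, and C = 2.


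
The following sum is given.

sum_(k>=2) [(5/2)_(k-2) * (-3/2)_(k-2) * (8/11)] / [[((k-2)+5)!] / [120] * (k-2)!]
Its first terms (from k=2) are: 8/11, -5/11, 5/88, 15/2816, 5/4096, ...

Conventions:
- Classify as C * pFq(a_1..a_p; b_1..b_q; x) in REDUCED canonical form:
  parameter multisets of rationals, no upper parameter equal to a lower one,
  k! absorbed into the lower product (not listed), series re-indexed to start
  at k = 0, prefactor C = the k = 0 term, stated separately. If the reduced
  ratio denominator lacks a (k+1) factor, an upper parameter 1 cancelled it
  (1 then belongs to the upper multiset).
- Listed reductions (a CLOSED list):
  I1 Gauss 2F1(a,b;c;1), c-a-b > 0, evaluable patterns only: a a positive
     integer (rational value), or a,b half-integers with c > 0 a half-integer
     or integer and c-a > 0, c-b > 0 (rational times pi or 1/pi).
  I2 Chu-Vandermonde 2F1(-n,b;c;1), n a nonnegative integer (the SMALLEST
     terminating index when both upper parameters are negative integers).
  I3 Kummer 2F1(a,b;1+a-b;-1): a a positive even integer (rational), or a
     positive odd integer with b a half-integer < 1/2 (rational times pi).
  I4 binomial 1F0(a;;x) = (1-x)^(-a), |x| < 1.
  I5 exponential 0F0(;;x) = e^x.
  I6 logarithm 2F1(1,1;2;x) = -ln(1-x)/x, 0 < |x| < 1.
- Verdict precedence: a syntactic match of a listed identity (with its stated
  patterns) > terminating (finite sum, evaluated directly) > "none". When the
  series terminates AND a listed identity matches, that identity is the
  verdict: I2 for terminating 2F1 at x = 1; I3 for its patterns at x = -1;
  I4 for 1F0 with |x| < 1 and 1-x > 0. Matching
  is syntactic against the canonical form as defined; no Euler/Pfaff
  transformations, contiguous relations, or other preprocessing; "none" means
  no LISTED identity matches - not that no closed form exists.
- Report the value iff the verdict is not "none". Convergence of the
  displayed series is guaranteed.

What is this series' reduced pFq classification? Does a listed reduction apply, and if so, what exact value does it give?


First insight: x = 1 and the denominator's factorial ratio (prefactor 8/11) is a lower Pochhammer.
Ratio: r(k) = 1 * (k-3/2) (k+5/2) / [(k+6) (k+1)] ; factor over Q: parameters, x = 1, and C = 8/11.

The series (x = 1) is 2F1: upper {-3/2, 5/2}, lower {6}, prefactor 8/11. Verdict: Gauss's theorem I1 (half-integer case) applies (x = 1; upper {-3/2, 5/2} half-integers, c = 6 in the evaluable pattern). Sum: (524288/495495) / pi.


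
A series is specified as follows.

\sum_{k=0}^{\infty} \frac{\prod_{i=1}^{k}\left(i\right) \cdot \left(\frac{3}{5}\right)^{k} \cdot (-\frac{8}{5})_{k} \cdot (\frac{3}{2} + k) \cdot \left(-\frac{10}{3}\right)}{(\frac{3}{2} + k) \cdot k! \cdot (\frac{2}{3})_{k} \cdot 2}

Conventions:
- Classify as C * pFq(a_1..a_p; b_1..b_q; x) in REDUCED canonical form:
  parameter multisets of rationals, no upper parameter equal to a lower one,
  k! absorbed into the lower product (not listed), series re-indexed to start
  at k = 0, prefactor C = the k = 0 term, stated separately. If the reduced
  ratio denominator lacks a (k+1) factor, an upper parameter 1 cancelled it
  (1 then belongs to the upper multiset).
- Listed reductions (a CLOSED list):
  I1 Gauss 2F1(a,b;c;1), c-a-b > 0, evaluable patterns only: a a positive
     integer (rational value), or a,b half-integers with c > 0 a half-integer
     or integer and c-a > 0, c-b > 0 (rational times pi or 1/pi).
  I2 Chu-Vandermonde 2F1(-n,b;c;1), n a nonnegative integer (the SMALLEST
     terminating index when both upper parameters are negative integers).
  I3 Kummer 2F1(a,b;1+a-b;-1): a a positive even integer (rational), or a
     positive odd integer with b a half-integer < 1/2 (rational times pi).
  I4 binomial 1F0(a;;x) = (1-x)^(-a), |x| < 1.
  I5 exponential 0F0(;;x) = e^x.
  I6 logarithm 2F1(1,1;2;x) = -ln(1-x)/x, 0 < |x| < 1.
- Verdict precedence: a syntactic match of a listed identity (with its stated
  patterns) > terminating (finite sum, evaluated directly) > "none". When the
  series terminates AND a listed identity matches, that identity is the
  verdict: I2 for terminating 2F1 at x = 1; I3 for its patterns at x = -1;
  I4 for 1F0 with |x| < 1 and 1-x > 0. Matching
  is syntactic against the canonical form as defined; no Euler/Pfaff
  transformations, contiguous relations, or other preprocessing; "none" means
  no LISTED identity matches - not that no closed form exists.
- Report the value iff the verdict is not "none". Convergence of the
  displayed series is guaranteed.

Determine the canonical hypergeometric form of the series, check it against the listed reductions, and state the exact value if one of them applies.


Key observation: x = \frac{3}{5} and k + 3/2 divides numerator and denominator alike; C = -5/3 after cancelling.
Adjacent-term ratio: r(k) = \frac{3}{5} * (k-\frac{8}{5}) (k+1) / [(k+\frac{2}{3}) (k+1)] ; factor over Q: parameters, x = \frac{3}{5}, and C = -\frac{5}{3}.

The series (x = \frac{3}{5}) is 2F1: upper {-\frac{8}{5}, 1}, lower {\frac{2}{3}}, prefactor -\frac{5}{3}. Verdict: no listed reduction: x = \frac{3}{5} and upper {-\frac{8}{5}, 1} fail every I1-I6 pattern.


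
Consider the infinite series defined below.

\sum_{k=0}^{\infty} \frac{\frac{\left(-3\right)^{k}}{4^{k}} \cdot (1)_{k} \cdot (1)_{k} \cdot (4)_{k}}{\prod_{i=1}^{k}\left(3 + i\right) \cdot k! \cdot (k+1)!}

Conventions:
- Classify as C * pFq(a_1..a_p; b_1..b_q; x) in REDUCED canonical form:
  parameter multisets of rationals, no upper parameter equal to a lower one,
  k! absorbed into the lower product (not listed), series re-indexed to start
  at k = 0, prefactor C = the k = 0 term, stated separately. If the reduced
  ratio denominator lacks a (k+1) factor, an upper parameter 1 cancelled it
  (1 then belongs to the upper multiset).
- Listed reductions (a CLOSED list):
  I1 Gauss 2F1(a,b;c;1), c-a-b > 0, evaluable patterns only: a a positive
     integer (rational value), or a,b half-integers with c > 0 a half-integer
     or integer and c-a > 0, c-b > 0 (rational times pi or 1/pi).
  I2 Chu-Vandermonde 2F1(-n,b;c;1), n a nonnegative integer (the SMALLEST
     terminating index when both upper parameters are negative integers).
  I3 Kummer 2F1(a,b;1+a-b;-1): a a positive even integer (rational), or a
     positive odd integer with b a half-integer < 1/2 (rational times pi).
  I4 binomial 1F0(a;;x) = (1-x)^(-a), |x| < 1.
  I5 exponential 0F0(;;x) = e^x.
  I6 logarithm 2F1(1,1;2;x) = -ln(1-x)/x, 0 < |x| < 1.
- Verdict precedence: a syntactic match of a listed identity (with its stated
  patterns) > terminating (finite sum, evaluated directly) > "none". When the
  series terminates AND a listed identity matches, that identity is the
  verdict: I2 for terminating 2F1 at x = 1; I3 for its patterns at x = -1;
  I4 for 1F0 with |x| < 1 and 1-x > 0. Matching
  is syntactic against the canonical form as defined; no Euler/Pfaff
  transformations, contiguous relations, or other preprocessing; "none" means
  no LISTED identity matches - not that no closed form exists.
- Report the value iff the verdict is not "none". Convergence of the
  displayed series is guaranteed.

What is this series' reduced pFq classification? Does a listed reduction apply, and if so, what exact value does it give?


x = -\frac{3}{4} here; the reduced form reads 2F1, upper {1, 1}, lower {2}, C = 1. Verdict at x = -\frac{3}{4}: the I6 logarithm reduction matches (the logarithm: parameters (1,1;2), x = -\frac{3}{4}). Exact value: \frac{4}{3} \cdot \ln\left(\frac{7}{4}\right).

Key step: with t_0 = 1, the lower running product (prefactor 1) is a rising factorial.
Ratio: r(k) = -\frac{3}{4} * (k+1) (k+1) / [(k+2) (k+1)] - rational in k. x = -\frac{3}{4}; t_0 = 1; negate the roots.


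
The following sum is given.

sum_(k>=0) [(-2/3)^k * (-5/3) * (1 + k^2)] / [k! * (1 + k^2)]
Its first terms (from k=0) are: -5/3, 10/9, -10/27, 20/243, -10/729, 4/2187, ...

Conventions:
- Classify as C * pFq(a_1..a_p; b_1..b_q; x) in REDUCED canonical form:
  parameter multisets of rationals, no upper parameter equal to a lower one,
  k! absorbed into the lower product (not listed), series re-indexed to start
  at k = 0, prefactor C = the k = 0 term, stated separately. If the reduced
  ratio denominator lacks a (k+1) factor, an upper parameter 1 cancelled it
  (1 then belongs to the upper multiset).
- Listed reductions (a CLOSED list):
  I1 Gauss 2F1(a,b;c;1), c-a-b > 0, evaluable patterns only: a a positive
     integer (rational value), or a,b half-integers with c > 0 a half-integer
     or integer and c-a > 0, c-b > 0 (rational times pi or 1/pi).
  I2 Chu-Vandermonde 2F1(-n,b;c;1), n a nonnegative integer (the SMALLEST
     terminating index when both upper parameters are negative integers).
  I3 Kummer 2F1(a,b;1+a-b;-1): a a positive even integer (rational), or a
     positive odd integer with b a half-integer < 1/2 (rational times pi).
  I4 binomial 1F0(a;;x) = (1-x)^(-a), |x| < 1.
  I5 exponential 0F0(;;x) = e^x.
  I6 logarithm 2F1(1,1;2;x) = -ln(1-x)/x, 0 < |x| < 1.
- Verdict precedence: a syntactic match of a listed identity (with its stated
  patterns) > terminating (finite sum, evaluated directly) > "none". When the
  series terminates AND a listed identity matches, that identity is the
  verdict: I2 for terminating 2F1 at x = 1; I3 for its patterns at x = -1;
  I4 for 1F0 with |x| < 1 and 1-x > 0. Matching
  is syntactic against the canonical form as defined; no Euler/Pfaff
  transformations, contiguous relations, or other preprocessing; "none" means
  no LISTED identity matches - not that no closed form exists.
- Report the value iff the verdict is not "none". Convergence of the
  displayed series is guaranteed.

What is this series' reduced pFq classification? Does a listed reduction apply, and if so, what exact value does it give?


This is -5/3 * 0F0(-; -; -2/3) in reduced canonical form. Verdict: this is the exponential series (I5) (the 0F0 exponential series at x = -2/3). Sum: (-5/3) * e^(-2/3).

The tell: with t_0 = -5/3, the factor k^2 + 1 cancels (top and bottom), leaving C = -5/3, x = -2/3.
Step ratio: r(k) = (-2/3) * 1 / [(k+1)] - rational in k. x = (-2/3); t_0 = -5/3; negate the roots.


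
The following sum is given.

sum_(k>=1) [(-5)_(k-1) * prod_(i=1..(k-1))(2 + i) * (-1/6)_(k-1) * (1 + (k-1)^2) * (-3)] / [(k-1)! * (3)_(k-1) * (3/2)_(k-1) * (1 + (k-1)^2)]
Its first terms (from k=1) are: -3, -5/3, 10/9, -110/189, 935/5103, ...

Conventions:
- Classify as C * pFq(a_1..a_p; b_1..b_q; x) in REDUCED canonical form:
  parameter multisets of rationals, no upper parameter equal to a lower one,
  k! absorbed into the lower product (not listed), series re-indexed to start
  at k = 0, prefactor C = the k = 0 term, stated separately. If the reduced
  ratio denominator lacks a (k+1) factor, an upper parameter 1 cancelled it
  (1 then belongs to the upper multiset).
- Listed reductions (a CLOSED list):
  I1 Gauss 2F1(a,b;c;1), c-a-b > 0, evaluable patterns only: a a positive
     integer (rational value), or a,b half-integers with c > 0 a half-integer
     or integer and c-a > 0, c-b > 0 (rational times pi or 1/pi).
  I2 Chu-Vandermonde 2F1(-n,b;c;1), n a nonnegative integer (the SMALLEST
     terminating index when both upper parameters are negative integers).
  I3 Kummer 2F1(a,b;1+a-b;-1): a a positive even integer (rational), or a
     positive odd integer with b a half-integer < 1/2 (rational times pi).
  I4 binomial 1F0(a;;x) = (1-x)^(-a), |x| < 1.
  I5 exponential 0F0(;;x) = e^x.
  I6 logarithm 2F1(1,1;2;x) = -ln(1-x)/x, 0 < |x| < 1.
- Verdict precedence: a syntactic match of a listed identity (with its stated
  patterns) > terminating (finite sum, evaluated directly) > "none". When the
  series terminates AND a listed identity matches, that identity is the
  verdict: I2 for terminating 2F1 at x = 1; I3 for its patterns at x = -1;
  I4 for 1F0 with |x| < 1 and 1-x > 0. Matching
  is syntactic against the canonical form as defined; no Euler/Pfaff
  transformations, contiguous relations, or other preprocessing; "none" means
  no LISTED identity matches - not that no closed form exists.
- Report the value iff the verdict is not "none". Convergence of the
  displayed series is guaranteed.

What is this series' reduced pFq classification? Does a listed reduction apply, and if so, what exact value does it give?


At argument 1: a 2F1 with upper {-5, -1/6}, lower {3/2}, scaled by C = -3. Verdict: the Chu-Vandermonde identity I2 matches (terminating 2F1 at x = 1 with n = 5, b = -1/6, c = 3/2). Exact value: -8704/2187.

First insight: t_0 being -3, the running product (prefactor -3) telescopes to a rising factorial.
Step ratio: r(k) = 1 * (k-5) (k-1/6) / [(k+3/2) (k+1)] - rational in k. x = 1; t_0 = -3; negate the roots.


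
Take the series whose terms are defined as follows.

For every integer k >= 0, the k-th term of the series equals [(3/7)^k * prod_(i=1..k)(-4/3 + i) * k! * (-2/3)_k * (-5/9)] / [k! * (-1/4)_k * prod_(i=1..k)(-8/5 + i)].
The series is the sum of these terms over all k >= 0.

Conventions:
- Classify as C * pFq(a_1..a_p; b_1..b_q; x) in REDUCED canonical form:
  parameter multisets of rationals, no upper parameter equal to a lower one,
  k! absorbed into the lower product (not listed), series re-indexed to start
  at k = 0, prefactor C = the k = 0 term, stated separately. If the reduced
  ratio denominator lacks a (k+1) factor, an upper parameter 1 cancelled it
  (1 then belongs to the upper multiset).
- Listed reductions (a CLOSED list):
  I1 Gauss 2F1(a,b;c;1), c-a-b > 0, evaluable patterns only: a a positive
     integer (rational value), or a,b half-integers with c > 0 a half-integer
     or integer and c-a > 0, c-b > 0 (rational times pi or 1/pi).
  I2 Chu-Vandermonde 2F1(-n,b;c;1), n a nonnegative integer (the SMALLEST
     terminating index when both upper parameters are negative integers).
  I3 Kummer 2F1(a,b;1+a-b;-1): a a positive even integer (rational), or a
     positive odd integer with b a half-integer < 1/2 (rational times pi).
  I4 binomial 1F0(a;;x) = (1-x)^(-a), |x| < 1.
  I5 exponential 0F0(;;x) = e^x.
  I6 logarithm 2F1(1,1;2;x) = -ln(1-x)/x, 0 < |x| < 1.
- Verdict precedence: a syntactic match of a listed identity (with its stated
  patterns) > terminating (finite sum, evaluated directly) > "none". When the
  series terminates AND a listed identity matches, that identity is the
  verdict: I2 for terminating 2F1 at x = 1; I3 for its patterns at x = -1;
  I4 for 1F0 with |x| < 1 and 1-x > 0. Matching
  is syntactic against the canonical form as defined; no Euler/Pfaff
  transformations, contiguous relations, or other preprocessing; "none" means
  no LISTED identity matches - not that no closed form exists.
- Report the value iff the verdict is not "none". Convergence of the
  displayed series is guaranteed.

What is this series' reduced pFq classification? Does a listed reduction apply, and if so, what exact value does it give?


First insight: with t_0 = -5/9, the factorial ratio (C = -5/9) (k+a-1)!/(a-1)! is a rising factorial (a)_k.
Step ratio: r(k) = (3/7) * (k-2/3) (k-1/3) (k+1) / [(k-3/5) (k-1/4) (k+1)] - rational in k. x = (3/7); t_0 = -5/9; negate the roots.

Classification (C = -5/9): 3F2 with upper {-2/3, -1/3, 1}, lower {-3/5, -1/4}, argument x = 3/7. Verdict: none. No listed pattern accepts 3F2(-2/3, -1/3, 1; -3/5, -1/4; 3/7).


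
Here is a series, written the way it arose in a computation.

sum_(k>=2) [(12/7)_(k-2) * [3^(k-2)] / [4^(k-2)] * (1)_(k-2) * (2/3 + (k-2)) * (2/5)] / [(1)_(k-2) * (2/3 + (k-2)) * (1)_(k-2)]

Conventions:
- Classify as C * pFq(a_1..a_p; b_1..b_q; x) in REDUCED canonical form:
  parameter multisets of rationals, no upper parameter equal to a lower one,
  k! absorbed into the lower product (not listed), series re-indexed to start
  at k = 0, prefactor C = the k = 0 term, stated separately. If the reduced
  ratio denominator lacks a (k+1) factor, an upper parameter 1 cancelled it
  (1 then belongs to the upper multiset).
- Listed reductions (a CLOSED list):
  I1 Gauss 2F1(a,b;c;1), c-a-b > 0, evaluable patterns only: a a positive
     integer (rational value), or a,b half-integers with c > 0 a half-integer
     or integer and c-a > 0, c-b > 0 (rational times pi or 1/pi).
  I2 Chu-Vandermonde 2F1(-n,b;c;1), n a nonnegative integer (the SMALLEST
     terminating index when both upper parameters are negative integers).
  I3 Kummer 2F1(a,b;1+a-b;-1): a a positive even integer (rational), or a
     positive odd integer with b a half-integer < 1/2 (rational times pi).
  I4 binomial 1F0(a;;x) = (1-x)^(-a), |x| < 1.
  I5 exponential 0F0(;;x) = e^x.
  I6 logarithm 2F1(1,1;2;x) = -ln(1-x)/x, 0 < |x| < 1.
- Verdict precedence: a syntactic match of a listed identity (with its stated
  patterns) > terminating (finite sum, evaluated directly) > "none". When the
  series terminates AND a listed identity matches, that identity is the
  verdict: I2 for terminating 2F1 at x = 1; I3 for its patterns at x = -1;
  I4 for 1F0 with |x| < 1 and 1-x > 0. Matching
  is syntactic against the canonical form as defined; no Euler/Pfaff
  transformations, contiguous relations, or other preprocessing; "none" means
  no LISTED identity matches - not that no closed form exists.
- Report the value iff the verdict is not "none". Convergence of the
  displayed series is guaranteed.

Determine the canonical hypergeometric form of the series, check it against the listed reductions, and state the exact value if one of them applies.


With C = 2/5: the canonical form is 1F0(12/7; -; 3/4). Verdict: the I4 binomial reduction matches (the 1F0 binomial series: exponent -12/7, x = 3/4). Sum: (2/5) * (1/4)^(-12/7).

First insight: t_0 being 2/5, (1)_k (C = 2/5) is k! itself.
Ratio: r(k) = (3/4) * (k+12/7) / [(k+1)] - rational in k, leading ratio (3/4); with t_0 = 2/5, classification follows.


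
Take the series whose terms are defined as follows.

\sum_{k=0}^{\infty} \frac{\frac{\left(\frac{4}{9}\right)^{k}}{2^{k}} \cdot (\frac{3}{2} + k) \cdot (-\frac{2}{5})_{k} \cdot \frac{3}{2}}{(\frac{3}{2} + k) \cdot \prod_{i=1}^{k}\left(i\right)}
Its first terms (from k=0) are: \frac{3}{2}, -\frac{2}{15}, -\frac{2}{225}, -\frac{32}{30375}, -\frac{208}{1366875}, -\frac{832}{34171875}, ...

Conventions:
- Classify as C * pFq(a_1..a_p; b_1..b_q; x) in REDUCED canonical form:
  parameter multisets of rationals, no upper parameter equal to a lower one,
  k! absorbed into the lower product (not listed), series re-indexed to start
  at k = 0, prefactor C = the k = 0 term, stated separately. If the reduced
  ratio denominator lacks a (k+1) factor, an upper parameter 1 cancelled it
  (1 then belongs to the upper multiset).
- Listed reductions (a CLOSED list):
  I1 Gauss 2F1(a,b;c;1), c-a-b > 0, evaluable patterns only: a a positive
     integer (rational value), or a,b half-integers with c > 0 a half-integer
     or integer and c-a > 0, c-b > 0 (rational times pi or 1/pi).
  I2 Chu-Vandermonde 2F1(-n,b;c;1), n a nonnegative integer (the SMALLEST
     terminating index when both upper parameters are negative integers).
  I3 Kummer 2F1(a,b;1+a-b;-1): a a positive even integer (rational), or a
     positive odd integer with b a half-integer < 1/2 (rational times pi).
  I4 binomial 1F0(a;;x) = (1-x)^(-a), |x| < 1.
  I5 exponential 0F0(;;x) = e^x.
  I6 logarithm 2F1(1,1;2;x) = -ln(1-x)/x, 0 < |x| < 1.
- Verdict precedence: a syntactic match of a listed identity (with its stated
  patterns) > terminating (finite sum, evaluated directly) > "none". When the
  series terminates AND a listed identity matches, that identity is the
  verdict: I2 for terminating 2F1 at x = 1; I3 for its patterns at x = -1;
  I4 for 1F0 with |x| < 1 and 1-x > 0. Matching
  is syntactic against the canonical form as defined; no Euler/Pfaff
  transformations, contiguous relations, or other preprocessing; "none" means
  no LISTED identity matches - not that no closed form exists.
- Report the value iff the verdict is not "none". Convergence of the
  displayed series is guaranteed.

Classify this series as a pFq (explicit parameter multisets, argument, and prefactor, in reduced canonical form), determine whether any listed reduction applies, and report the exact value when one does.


Reduced: x = \frac{2}{9}, 1F0, upper = {-\frac{2}{5}}, lower = {-}, C = \frac{3}{2}. Verdict (x = \frac{2}{9}): binomial (I4) applies (the 1F0 binomial series: exponent 2/5, x = \frac{2}{9}). Value: \frac{3}{2} \cdot \left(\frac{7}{9}\right)^{\frac{2}{5}}.

Structural cue: t_0 being \frac{3}{2}, the product of the first k integers (C = 3/2) is k!.
Adjacent-term ratio: r(k) = \frac{2}{9} * (k-\frac{2}{5}) / [(k+1)] - rational in k. x = \frac{2}{9}; t_0 = \frac{3}{2}; negate the roots.


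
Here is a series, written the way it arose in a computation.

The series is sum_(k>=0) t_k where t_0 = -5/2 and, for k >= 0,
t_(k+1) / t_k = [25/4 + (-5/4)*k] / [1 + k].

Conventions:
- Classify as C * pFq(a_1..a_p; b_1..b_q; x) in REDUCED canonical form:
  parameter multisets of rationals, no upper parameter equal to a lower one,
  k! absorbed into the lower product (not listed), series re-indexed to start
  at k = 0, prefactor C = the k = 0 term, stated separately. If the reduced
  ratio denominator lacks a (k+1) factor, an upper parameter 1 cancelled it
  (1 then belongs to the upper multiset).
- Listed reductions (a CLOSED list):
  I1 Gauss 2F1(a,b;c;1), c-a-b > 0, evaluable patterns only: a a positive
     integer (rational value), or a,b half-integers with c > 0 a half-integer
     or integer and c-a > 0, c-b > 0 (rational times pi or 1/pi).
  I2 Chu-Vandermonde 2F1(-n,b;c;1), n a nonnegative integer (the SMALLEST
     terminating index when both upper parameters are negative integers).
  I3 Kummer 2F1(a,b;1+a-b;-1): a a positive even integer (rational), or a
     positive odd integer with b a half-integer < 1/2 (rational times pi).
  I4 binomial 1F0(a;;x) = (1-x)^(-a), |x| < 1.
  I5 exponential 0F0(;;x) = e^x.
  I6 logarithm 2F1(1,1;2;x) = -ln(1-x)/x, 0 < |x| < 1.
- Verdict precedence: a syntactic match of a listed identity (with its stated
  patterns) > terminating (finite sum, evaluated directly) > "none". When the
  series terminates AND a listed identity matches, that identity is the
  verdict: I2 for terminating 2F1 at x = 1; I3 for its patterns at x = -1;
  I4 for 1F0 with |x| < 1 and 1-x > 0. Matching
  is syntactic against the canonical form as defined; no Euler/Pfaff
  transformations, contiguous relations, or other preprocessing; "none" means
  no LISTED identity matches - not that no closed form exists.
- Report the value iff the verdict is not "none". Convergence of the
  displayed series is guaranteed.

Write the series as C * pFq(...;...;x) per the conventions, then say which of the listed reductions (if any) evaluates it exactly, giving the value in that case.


Classification (C = -5/2): 1F0 with upper {-5}, lower {-}, argument x = -5/4. Verdict: terminating at k = 5: the factor (-5)_k kills every later term; summing the 6 survivors is exact. Exact value: -295245/2048.

First insight: t_0 = -5/2 here, and factor the ratio over Q (C = -5/2, x = -5/4): negated roots = parameters.
Adjacent-term ratio: r(k) = (-5/4) * (k-5) / [(k+1)] - rational; roots negated = parameters, x = (-5/4), C = -5/2.


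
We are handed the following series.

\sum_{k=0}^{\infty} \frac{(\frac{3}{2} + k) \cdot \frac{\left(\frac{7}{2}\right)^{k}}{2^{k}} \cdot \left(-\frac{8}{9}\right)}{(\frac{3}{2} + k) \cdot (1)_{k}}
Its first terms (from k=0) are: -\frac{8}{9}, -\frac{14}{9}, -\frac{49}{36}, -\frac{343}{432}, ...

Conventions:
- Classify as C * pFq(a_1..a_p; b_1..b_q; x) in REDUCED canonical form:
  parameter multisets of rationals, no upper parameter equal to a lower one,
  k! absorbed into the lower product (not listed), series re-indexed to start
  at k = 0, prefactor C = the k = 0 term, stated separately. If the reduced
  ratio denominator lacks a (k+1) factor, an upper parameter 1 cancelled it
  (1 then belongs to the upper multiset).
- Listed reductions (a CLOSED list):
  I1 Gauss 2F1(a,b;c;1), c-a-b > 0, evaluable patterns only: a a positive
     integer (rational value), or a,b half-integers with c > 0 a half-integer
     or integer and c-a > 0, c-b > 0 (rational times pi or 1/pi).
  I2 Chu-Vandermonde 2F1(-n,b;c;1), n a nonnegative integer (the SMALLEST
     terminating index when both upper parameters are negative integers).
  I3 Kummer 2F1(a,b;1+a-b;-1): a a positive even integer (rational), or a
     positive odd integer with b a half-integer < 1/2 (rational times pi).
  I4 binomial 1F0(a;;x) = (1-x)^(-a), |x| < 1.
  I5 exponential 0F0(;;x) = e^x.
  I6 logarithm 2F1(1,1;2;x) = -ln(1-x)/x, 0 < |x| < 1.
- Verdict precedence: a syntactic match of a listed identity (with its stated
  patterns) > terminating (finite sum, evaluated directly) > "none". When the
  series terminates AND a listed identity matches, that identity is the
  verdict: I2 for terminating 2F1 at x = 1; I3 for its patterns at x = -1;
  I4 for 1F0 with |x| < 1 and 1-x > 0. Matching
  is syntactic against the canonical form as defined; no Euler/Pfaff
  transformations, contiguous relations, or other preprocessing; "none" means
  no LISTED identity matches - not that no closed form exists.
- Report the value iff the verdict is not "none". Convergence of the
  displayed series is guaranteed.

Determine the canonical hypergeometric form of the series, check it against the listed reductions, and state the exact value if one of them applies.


Structural cue: t_0 being -\frac{8}{9}, the two k-th powers (prefactor -8/9) combine into one argument.
Ratio: r(k) = \frac{7}{4} * 1 / [(k+1)] - rational in k. x = \frac{7}{4}; t_0 = -\frac{8}{9}; negate the roots.

Canonical form: C = -\frac{8}{9} times 0F0 with upper {-}, lower {-}, x = \frac{7}{4}. Verdict: the exponential series (I5) matches (the 0F0 exponential series at x = \frac{7}{4}). Exact value: \left(-\frac{8}{9}\right) \cdot e^{\frac{7}{4}}.


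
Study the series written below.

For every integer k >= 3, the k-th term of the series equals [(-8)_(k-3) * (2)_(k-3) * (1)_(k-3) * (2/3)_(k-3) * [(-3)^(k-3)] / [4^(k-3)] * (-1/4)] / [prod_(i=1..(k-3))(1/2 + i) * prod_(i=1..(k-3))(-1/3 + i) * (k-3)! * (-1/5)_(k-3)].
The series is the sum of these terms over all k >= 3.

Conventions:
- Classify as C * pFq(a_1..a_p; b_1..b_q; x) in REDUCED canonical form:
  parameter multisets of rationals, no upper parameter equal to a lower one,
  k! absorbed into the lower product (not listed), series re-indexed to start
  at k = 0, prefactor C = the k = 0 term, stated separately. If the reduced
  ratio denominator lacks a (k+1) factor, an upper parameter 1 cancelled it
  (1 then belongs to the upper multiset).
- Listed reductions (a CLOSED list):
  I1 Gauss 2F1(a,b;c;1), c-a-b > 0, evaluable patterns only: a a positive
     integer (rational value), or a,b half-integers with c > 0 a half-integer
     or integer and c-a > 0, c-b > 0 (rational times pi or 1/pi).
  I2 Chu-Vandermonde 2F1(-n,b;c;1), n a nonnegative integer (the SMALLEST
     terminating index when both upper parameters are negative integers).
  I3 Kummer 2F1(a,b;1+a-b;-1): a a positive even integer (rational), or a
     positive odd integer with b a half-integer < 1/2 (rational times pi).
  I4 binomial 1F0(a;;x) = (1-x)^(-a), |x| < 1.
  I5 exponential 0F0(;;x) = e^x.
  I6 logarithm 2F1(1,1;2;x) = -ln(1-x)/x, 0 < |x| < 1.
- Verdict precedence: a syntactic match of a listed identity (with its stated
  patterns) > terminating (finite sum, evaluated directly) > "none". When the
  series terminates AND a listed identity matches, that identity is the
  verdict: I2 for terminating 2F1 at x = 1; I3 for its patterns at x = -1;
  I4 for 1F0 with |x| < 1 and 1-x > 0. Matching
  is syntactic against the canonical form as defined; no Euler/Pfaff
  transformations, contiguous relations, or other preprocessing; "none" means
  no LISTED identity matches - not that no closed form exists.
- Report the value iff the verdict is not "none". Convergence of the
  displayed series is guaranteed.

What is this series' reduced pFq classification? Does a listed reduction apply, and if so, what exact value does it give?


Reduced: x = -3/4, 3F2, upper = {-8, 1, 2}, lower = {-1/5, 3/2}, C = -1/4. Verdict: terminating - upper parameter -8 makes this a finite sum (last index 8), evaluated exactly. Sum: 2874520094949/2550371824.

First insight: t_0 being -1/4, the lower running product (prefactor -1/4) is a rising factorial.
Step ratio: r(k) = (-3/4) * (k-8) (k+1) (k+2) / [(k-1/5) (k+3/2) (k+1)] ; factor over Q: parameters, x = (-3/4), and C = -1/4.


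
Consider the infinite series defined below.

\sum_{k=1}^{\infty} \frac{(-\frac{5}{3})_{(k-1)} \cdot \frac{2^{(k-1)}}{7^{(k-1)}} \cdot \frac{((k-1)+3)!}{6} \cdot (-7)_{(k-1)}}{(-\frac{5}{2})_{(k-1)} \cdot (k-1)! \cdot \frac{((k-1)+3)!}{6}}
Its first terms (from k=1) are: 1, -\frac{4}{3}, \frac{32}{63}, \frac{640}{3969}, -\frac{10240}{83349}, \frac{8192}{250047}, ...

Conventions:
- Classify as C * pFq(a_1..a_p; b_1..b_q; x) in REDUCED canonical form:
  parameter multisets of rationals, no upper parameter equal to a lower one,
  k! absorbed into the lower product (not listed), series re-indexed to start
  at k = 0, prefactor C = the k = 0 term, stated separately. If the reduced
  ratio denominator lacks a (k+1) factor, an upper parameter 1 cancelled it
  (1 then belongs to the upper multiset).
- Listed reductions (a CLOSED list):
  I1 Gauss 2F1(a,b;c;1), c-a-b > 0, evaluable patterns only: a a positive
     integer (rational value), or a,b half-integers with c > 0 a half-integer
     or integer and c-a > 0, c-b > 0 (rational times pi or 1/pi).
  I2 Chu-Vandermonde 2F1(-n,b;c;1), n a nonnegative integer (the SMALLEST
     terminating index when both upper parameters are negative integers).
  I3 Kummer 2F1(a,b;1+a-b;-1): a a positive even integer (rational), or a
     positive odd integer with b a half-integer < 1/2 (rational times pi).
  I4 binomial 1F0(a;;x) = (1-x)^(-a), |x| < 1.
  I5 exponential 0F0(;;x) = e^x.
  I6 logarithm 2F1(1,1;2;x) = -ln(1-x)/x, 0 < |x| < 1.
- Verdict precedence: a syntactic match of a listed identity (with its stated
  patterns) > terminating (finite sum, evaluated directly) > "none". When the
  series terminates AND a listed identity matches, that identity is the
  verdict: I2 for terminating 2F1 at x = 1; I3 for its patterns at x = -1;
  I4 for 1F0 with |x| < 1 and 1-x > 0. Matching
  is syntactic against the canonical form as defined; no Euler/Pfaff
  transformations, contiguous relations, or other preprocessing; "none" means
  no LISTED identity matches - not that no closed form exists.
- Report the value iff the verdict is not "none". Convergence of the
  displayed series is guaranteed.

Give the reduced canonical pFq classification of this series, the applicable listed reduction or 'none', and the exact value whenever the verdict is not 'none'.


Structural cue: t_0 being 1, the two geometric factors (C = 1, x = 2/7) combine into one argument.
Consecutive-term ratio: r(k) = \frac{2}{7} * (k-7) (k-\frac{5}{3}) / [(k-\frac{5}{2}) (k+1)] - rational in k. x = \frac{2}{7}; t_0 = 1; negate the roots.

Classification (C = 1): 2F1 with upper {-7, -\frac{5}{3}}, lower {-\frac{5}{2}}, argument x = \frac{2}{7}. Verdict: terminating at k = 7: the factor (-7)_k kills every later term; summing the 8 survivors is exact. Its exact value is \frac{3919655305}{16209796869}.


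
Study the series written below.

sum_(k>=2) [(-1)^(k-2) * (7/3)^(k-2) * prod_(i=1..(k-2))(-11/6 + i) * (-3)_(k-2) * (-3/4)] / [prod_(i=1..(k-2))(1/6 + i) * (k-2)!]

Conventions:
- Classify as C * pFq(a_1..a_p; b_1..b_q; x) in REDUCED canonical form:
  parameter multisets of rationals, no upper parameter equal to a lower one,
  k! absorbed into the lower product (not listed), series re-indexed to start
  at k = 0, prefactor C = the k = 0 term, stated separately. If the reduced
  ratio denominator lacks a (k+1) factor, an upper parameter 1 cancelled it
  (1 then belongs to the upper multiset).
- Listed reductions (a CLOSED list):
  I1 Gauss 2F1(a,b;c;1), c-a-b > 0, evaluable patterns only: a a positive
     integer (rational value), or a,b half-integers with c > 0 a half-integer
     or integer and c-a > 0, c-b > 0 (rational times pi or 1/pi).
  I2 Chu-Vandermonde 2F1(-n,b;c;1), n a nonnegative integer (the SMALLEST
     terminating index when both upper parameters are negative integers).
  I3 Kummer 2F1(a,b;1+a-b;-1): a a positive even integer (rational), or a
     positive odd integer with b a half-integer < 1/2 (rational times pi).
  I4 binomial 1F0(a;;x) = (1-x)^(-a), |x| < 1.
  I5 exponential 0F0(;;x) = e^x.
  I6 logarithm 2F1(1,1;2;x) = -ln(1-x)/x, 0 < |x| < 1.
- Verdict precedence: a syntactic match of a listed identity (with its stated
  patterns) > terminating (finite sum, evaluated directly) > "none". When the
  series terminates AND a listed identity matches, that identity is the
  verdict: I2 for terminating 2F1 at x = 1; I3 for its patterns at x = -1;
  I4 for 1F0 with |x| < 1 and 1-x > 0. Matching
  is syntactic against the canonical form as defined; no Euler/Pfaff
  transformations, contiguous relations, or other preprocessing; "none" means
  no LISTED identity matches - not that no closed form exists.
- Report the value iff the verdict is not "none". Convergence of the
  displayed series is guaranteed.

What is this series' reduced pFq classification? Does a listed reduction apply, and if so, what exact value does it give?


Classification (C = -3/4): 2F1 with upper {-3, -5/6}, lower {7/6}, argument x = -7/3. Verdict: terminating (-3 upstairs). 4 nonzero terms in all; added directly. Sum: 8594/2223.

The tell: with t_0 = -3/4, the lower running product (prefactor -3/4) is a rising factorial.
Consecutive-term ratio: r(k) = (-7/3) * (k-3) (k-5/6) / [(k+7/6) (k+1)] - rational in k. x = (-7/3); t_0 = -3/4; negate the roots.
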